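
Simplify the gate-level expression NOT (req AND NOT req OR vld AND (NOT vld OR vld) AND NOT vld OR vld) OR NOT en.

NOT (req AND NOT req OR vld AND (NOT vld OR vld) AND NOT vld OR vld) OR NOT en
= NOT (req AND NOT req OR vld AND NOT vld OR vld) OR NOT en   (complement / identity)
= NOT (req AND NOT req OR vld) OR NOT en   (complement / identity)
= NOT vld OR NOT en   (complement / identity)

NOT vld OR NOT en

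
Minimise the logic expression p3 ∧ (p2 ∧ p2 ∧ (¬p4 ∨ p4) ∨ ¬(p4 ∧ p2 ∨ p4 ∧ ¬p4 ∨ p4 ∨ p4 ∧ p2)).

p3 ∧ (p2 ∧ p2 ∧ (¬p4 ∨ p4) ∨ ¬(p4 ∧ p2 ∨ p4 ∧ ¬p4 ∨ p4 ∨ p4 ∧ p2))
= p3 ∧ (p2 ∧ p2 ∧ (¬p4 ∨ p4) ∨ ¬(p4 ∧ p2 ∨ p4 ∨ p4 ∧ p2))   — complement / identity
= p3 ∧ (p2 ∧ p2 ∧ (¬p4 ∨ p4) ∨ ¬(p4 ∨ p4 ∧ p2))   — absorption
= p3 ∧ (p2 ∧ p2 ∧ (¬p4 ∨ p4) ∨ ¬p4)   — absorption
= p3 ∧ (p2 ∧ p2 ∨ ¬p4)   — complement / identity
= p3 ∧ (p2 ∨ ¬p4)   — idempotence

p3 ∧ (p2 ∨ ¬p4)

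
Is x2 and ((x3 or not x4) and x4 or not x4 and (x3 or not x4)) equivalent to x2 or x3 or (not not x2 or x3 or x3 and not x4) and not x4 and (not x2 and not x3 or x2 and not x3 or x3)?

E1: x2 and ((x3 or not x4) and x4 or not x4 and (x3 or not x4))
    = x2 and (x3 or not x4)   (distribution)
E2: x2 or x3 or (not not x2 or x3 or x3 and not x4) and not x4 and (not x2 and not x3 or x2 and not x3 or x3)
    = x2 or x3 or (x2 or x3 or x3 and not x4) and not x4 and (not x2 and not x3 or x2 and not x3 or x3)   (double negation)
    = x2 or x3 or (x2 or x3 or x3 and not x4) and not x4 and (not x3 or x3)   (distribution)
    = x2 or x3 or (x2 or x3) and not x4 and (not x3 or x3)   (absorption)
    = x2 or x3 or (x2 or x3) and not x4   (complement / identity)
    = x2 or x3   (absorption)
These differ: at x2=0, x3=1, x4=1, E1 = 0 but E2 = 1.

No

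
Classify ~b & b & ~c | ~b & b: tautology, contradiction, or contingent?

contradiction

~b & b & ~c | ~b & b
= ~b & b   — absorption
= 0   — complement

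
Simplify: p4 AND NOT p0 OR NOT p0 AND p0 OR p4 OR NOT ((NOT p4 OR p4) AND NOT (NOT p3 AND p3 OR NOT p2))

p4 OR NOT p2

p4 AND NOT p0 OR NOT p0 AND p0 OR p4 OR NOT ((NOT p4 OR p4) AND NOT (NOT p3 AND p3 OR NOT p2))
= p4 AND NOT p0 OR p4 OR NOT ((NOT p4 OR p4) AND NOT (NOT p3 AND p3 OR NOT p2))   — complement / identity
= p4 OR NOT ((NOT p4 OR p4) AND NOT (NOT p3 AND p3 OR NOT p2))   — absorption
= p4 OR NOT ((NOT p4 OR p4) AND NOT NOT p2)   — complement / identity
= p4 OR NOT NOT NOT p2   — complement / identity
= p4 OR NOT p2   — double negation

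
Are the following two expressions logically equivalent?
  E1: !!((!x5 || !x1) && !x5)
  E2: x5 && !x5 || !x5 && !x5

Yes

E1: !!((!x5 || !x1) && !x5)
    = !!!x5   — absorption
    = !x5   — double negation
E2: x5 && !x5 || !x5 && !x5
    = !x5   — distribution
Both reduce to !x5, so they are equivalent.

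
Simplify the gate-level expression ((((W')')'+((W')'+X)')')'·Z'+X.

W'·Z'+X

((((W')')'+((W')'+X)')')'·Z'+X
= ((W')'·((W')'+X))'·Z'+X
= ((W')')'·Z'+X
= W'·Z'+X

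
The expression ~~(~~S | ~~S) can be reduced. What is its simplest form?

S

~~(~~S | ~~S)
= ~~~~S   [idempotence]
= ~~S   [double negation]
= S   [double negation]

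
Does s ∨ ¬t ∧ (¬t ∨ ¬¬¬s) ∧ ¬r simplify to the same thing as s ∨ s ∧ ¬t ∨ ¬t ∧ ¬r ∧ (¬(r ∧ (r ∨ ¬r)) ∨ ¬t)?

Yes

E1: s ∨ ¬t ∧ (¬t ∨ ¬¬¬s) ∧ ¬r
    = s ∨ ¬t ∧ (¬t ∨ ¬s) ∧ ¬r   [double negation]
    = s ∨ ¬t ∧ ¬r   [absorption]
E2: s ∨ s ∧ ¬t ∨ ¬t ∧ ¬r ∧ (¬(r ∧ (r ∨ ¬r)) ∨ ¬t)
    = s ∨ ¬t ∧ ¬r ∧ (¬(r ∧ (r ∨ ¬r)) ∨ ¬t)   [absorption]
    = s ∨ ¬t ∧ ¬r ∧ (¬r ∨ ¬t)   [complement / identity]
    = s ∨ ¬t ∧ ¬r   [absorption]
Both reduce to s ∨ ¬t ∧ ¬r, so they are equivalent.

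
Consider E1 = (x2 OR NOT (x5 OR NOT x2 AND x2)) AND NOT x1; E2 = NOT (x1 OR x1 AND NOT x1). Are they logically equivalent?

E1: (x2 OR NOT (x5 OR NOT x2 AND x2)) AND NOT x1
    = (x2 OR NOT x5) AND NOT x1
E2: NOT (x1 OR x1 AND NOT x1)
    = NOT x1
These differ: at x1=0, x2=0, x5=1, E1 = 0 but E2 = 1.

No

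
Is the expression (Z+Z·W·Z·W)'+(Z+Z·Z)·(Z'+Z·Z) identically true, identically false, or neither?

identically true

(Z+Z·W·Z·W)'+(Z+Z·Z)·(Z'+Z·Z)
= (Z+Z·W·Z·W)'+Z·Z+Z·Z'   — distribution
= (Z+Z·W)'+Z·Z+Z·Z'   — idempotence
= Z'+Z·Z+Z·Z'   — absorption
= Z'+Z   — distribution
= 1   — complement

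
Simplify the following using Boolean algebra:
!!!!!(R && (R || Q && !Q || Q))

!!!!!(R && (R || Q && !Q || Q))
= !!!!!(R && (R || Q))   — complement / identity
= !!!!!R   — absorption
= !!!R   — double negation
= !R   — double negation

!R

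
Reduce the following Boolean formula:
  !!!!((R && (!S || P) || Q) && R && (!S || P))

R && (!S || P)

!!!!((R && (!S || P) || Q) && R && (!S || P))
= !!((R && (!S || P) || Q) && R && (!S || P))
= !!(R && (!S || P))
= R && (!S || P)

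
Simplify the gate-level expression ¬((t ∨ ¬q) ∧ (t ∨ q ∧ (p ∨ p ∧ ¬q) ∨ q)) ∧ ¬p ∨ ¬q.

¬((t ∨ ¬q) ∧ (t ∨ q ∧ (p ∨ p ∧ ¬q) ∨ q)) ∧ ¬p ∨ ¬q
= ¬((t ∨ ¬q) ∧ (t ∨ q ∧ p ∨ q)) ∧ ¬p ∨ ¬q   — absorption
= ¬((t ∨ ¬q) ∧ (t ∨ q)) ∧ ¬p ∨ ¬q   — absorption
= ¬(¬q ∧ q ∨ t) ∧ ¬p ∨ ¬q   — distribution
= ¬t ∧ ¬p ∨ ¬q   — complement / identity

¬t ∧ ¬p ∨ ¬q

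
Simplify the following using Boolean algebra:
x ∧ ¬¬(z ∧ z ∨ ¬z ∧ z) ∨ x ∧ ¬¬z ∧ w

x ∧ z

x ∧ ¬¬(z ∧ z ∨ ¬z ∧ z) ∨ x ∧ ¬¬z ∧ w
= x ∧ ¬¬z ∨ x ∧ ¬¬z ∧ w   — distribution
= x ∧ ¬¬z   — absorption
= x ∧ z   — double negation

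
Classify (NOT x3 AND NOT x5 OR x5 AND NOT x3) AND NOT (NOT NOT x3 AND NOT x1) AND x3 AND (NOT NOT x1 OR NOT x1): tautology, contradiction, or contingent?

(NOT x3 AND NOT x5 OR x5 AND NOT x3) AND NOT (NOT NOT x3 AND NOT x1) AND x3 AND (NOT NOT x1 OR NOT x1)
= NOT x3 AND NOT (NOT NOT x3 AND NOT x1) AND x3 AND (NOT NOT x1 OR NOT x1)   [distribution]
= NOT x3 AND (NOT x3 OR x1) AND x3 AND (NOT NOT x1 OR NOT x1)   [De Morgan]
= NOT x3 AND x3 AND (NOT NOT x1 OR NOT x1)   [absorption]
= NOT x3 AND x3 AND (x1 OR NOT x1)   [double negation]
= NOT x3 AND x3   [complement / identity]
= FALSE   [complement]

contradiction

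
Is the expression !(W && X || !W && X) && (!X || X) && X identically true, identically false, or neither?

identically false

!(W && X || !W && X) && (!X || X) && X
= !X && (!X || X) && X   (distribution)
= !X && X   (complement / identity)
= false   (complement)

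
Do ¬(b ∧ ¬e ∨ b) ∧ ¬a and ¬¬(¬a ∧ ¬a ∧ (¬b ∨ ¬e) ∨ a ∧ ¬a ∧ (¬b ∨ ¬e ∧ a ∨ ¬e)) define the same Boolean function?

E1: ¬(b ∧ ¬e ∨ b) ∧ ¬a
    = ¬b ∧ ¬a   (absorption)
E2: ¬¬(¬a ∧ ¬a ∧ (¬b ∨ ¬e) ∨ a ∧ ¬a ∧ (¬b ∨ ¬e ∧ a ∨ ¬e))
    = ¬¬(¬a ∧ ¬a ∧ (¬b ∨ ¬e) ∨ a ∧ ¬a ∧ (¬b ∨ ¬e))   (absorption)
    = ¬¬(¬a ∧ (¬b ∨ ¬e))   (distribution)
    = ¬a ∧ (¬b ∨ ¬e)   (double negation)
These differ: at a=0, b=1, e=0, E1 = 0 but E2 = 1.

No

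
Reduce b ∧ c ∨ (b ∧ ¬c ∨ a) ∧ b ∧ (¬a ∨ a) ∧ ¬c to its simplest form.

b ∧ c ∨ (b ∧ ¬c ∨ a) ∧ b ∧ (¬a ∨ a) ∧ ¬c
= b ∧ c ∨ (b ∧ ¬c ∨ a) ∧ b ∧ ¬c   — complement / identity
= b ∧ c ∨ b ∧ ¬c   — absorption
= b   — distribution

b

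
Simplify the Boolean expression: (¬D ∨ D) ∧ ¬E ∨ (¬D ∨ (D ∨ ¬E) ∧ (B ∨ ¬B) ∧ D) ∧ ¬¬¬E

(¬D ∨ D) ∧ ¬E ∨ (¬D ∨ (D ∨ ¬E) ∧ (B ∨ ¬B) ∧ D) ∧ ¬¬¬E
= (¬D ∨ D) ∧ ¬E ∨ (¬D ∨ (D ∨ ¬E) ∧ D) ∧ ¬¬¬E
= (¬D ∨ D) ∧ ¬E ∨ (¬D ∨ (D ∨ ¬E) ∧ D) ∧ ¬E
= (¬D ∨ D) ∧ ¬E ∨ (¬D ∨ D) ∧ ¬E
= (¬D ∨ D) ∧ ¬E
= ¬E

¬E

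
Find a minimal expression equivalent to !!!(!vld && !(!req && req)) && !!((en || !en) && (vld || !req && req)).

vld

!!!(!vld && !(!req && req)) && !!((en || !en) && (vld || !req && req))
= !!!(!vld && !(!req && req)) && !!(vld || !req && req)   [complement / identity]
= !!(vld || !req && req) && !!(vld || !req && req)   [De Morgan]
= !!(vld || !req && req)   [idempotence]
= !!vld   [complement / identity]
= vld   [double negation]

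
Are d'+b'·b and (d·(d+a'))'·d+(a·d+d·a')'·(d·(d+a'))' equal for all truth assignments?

Yes

E1: d'+b'·b
    = d'
E2: (d·(d+a'))'·d+(a·d+d·a')'·(d·(d+a'))'
    = (d·(d+a'))'·d+d'·(d·(d+a'))'
    = (d·(d+a'))'
    = d'
Both reduce to d', so they are equivalent.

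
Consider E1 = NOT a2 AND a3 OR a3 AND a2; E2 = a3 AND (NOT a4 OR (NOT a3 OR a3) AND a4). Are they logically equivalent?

E1: NOT a2 AND a3 OR a3 AND a2
    = a3
E2: a3 AND (NOT a4 OR (NOT a3 OR a3) AND a4)
    = a3 AND (NOT a4 OR a4)
    = a3
Both reduce to a3, so they are equivalent.

Yes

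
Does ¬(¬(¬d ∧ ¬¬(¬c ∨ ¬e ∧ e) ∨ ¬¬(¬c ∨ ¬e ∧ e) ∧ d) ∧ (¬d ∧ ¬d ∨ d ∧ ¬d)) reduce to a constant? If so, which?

¬(¬(¬d ∧ ¬¬(¬c ∨ ¬e ∧ e) ∨ ¬¬(¬c ∨ ¬e ∧ e) ∧ d) ∧ (¬d ∧ ¬d ∨ d ∧ ¬d))
= ¬(¬(¬d ∧ ¬¬(¬c ∨ ¬e ∧ e) ∨ ¬¬(¬c ∨ ¬e ∧ e) ∧ d) ∧ ¬d)   [distribution]
= ¬(¬¬¬(¬c ∨ ¬e ∧ e) ∧ ¬d)   [distribution]
= ¬¬(¬c ∨ ¬e ∧ e) ∨ d   [De Morgan]
= ¬¬¬c ∨ d   [complement / identity]
= ¬c ∨ d   [double negation]
This depends on c, d, so it is not a constant.

no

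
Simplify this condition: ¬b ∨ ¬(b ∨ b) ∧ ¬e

¬b

¬b ∨ ¬(b ∨ b) ∧ ¬e
= ¬b ∨ ¬b ∧ ¬e   — idempotence
= ¬b   — absorption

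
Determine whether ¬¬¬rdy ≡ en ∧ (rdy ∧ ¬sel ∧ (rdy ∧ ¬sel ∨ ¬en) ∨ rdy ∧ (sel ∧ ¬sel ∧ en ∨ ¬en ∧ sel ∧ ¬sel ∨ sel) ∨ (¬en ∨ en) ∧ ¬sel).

E1: ¬¬¬rdy
    = ¬rdy
E2: en ∧ (rdy ∧ ¬sel ∧ (rdy ∧ ¬sel ∨ ¬en) ∨ rdy ∧ (sel ∧ ¬sel ∧ en ∨ ¬en ∧ sel ∧ ¬sel ∨ sel) ∨ (¬en ∨ en) ∧ ¬sel)
    = en ∧ (rdy ∧ ¬sel ∨ rdy ∧ (sel ∧ ¬sel ∧ en ∨ ¬en ∧ sel ∧ ¬sel ∨ sel) ∨ (¬en ∨ en) ∧ ¬sel)
    = en ∧ (rdy ∧ ¬sel ∨ rdy ∧ (sel ∧ ¬sel ∨ sel) ∨ (¬en ∨ en) ∧ ¬sel)
    = en ∧ (rdy ∧ ¬sel ∨ rdy ∧ (sel ∧ ¬sel ∨ sel) ∨ ¬sel)
    = en ∧ (rdy ∧ ¬sel ∨ rdy ∧ sel ∨ ¬sel)
    = en ∧ (rdy ∨ ¬sel)
These differ: at en=0, rdy=0, sel=1, E1 = 1 but E2 = 0.

No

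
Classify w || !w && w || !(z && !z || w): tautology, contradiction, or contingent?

w || !w && w || !(z && !z || w)
= w || !(z && !z || w)   (complement / identity)
= w || !w   (complement / identity)
= true   (complement)

tautology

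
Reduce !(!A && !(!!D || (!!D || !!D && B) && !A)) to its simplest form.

!(!A && !(!!D || (!!D || !!D && B) && !A))
= !(!A && !(!!D || !!D && !A))   [absorption]
= !(!A && !!!D)   [absorption]
= !(!A && !D)   [double negation]
= A || D   [De Morgan]

A || D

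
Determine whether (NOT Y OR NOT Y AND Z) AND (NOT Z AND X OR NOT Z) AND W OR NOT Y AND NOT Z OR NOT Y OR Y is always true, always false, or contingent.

always true

(NOT Y OR NOT Y AND Z) AND (NOT Z AND X OR NOT Z) AND W OR NOT Y AND NOT Z OR NOT Y OR Y
= (NOT Y OR NOT Y AND Z) AND NOT Z AND W OR NOT Y AND NOT Z OR NOT Y OR Y   [absorption]
= NOT Y AND NOT Z AND W OR NOT Y AND NOT Z OR NOT Y OR Y   [absorption]
= NOT Y AND NOT Z OR NOT Y OR Y   [absorption]
= NOT Y OR Y   [absorption]
= TRUE   [complement]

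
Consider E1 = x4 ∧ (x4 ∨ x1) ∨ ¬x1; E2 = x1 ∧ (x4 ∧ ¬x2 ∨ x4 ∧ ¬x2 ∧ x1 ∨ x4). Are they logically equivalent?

No

E1: x4 ∧ (x4 ∨ x1) ∨ ¬x1
    = x4 ∨ ¬x1   — absorption
E2: x1 ∧ (x4 ∧ ¬x2 ∨ x4 ∧ ¬x2 ∧ x1 ∨ x4)
    = x1 ∧ (x4 ∧ ¬x2 ∨ x4)   — absorption
    = x1 ∧ x4   — absorption
These differ: at x1=0, x2=0, x4=0, E1 = 1 but E2 = 0.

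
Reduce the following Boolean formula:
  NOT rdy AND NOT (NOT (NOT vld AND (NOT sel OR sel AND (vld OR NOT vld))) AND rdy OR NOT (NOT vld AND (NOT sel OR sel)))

NOT rdy AND NOT vld

NOT rdy AND NOT (NOT (NOT vld AND (NOT sel OR sel AND (vld OR NOT vld))) AND rdy OR NOT (NOT vld AND (NOT sel OR sel)))
= NOT rdy AND NOT (NOT (NOT vld AND (NOT sel OR sel)) AND rdy OR NOT (NOT vld AND (NOT sel OR sel)))
= NOT rdy AND NOT NOT (NOT vld AND (NOT sel OR sel))
= NOT rdy AND NOT NOT NOT vld
= NOT rdy AND NOT vld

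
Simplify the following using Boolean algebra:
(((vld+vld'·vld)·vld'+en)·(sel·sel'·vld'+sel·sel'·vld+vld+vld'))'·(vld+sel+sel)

(((vld+vld'·vld)·vld'+en)·(sel·sel'·vld'+sel·sel'·vld+vld+vld'))'·(vld+sel+sel)
= (((vld+vld'·vld)·vld'+en)·(sel·sel'+vld+vld'))'·(vld+sel+sel)
= (((vld+vld'·vld)·vld'+en)·(vld+vld'))'·(vld+sel+sel)
= (((vld+vld'·vld)·vld'+en)·(vld+vld'))'·(vld+sel)
= ((vld·vld'+en)·(vld+vld'))'·(vld+sel)
= (en·(vld+vld'))'·(vld+sel)
= en'·(vld+sel)

en'·(vld+sel)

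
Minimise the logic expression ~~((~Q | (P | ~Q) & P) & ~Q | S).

~Q | S

~~((~Q | (P | ~Q) & P) & ~Q | S)
= ~~((~Q | P) & ~Q | S)   [absorption]
= (~Q | P) & ~Q | S   [double negation]
= ~Q | S   [absorption]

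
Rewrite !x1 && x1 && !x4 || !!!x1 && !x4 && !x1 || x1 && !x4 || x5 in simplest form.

!x1 && x1 && !x4 || !!!x1 && !x4 && !x1 || x1 && !x4 || x5
= !x1 && x1 && !x4 || !x1 && !x4 && !x1 || x1 && !x4 || x5   [double negation]
= (x1 && !x4 || !x4 && !x1) && !x1 || x1 && !x4 || x5   [distribution]
= !x4 && !x1 || x1 && !x4 || x5   [distribution]
= !x4 || x5   [distribution]

!x4 || x5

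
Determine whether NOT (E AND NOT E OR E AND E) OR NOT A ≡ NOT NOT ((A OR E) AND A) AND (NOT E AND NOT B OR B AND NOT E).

No

E1: NOT (E AND NOT E OR E AND E) OR NOT A
    = NOT E OR NOT A   [distribution]
E2: NOT NOT ((A OR E) AND A) AND (NOT E AND NOT B OR B AND NOT E)
    = NOT NOT ((A OR E) AND A) AND NOT E   [distribution]
    = (A OR E) AND A AND NOT E   [double negation]
    = A AND NOT E   [absorption]
These differ: at A=0, B=0, E=0, E1 = 1 but E2 = 0.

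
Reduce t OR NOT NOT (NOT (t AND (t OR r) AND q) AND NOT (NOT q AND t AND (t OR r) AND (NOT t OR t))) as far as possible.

TRUE

t OR NOT NOT (NOT (t AND (t OR r) AND q) AND NOT (NOT q AND t AND (t OR r) AND (NOT t OR t)))
= t OR NOT NOT (NOT (t AND (t OR r) AND q) AND NOT (NOT q AND t AND (t OR r)))
= t OR NOT (t AND (t OR r) AND q OR NOT q AND t AND (t OR r))
= t OR NOT (t AND (t OR r))
= t OR NOT t
= TRUE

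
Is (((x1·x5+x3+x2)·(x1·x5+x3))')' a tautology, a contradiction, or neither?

(((x1·x5+x3+x2)·(x1·x5+x3))')'
= ((x1·x5+x3)')'   (absorption)
= x1·x5+x3   (double negation)
This depends on x1, x3, x5, so it is not a constant.

neither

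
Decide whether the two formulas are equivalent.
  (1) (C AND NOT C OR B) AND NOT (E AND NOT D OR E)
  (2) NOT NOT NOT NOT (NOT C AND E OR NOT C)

No

E1: (C AND NOT C OR B) AND NOT (E AND NOT D OR E)
    = (C AND NOT C OR B) AND NOT E   [absorption]
    = B AND NOT E   [complement / identity]
E2: NOT NOT NOT NOT (NOT C AND E OR NOT C)
    = NOT NOT NOT NOT NOT C   [absorption]
    = NOT NOT NOT C   [double negation]
    = NOT C   [double negation]
These differ: at B=0, C=0, D=0, E=1, E1 = 0 but E2 = 1.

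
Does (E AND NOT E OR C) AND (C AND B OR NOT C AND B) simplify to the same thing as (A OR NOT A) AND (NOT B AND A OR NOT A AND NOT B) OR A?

No

E1: (E AND NOT E OR C) AND (C AND B OR NOT C AND B)
    = C AND (C AND B OR NOT C AND B)
    = C AND B
E2: (A OR NOT A) AND (NOT B AND A OR NOT A AND NOT B) OR A
    = (A OR NOT A) AND NOT B OR A
    = NOT B OR A
These differ: at A=1, B=0, C=1, E=0, E1 = 0 but E2 = 1.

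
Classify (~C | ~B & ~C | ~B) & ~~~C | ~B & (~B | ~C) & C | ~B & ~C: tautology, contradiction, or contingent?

contingent

(~C | ~B & ~C | ~B) & ~~~C | ~B & (~B | ~C) & C | ~B & ~C
= (~C | ~B & ~C | ~B) & ~~~C | ~B & C | ~B & ~C   (absorption)
= (~C | ~B) & ~~~C | ~B & C | ~B & ~C   (absorption)
= (~C | ~B) & ~C | ~B & C | ~B & ~C   (double negation)
= ~C | ~B & C | ~B & ~C   (absorption)
= ~C | ~B   (distribution)
This depends on B, C, so it is not a constant.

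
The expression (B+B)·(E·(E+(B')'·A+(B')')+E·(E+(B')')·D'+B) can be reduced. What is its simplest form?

B

(B+B)·(E·(E+(B')'·A+(B')')+E·(E+(B')')·D'+B)
= (B+B)·(E·(E+(B')')+E·(E+(B')')·D'+B)   (absorption)
= B+B·(E·(E+(B')')+E·(E+(B')')·D')   (distribution)
= B+B·E·(E+(B')')   (absorption)
= B+B·E·(E+B)   (double negation)
= B+B·E   (absorption)
= B   (absorption)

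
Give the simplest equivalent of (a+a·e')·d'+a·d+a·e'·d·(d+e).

a

(a+a·e')·d'+a·d+a·e'·d·(d+e)
= (a+a·e')·d'+a·d+a·e'·d   (absorption)
= (a+a·e')·d'+d·(a+a·e')   (distribution)
= a+a·e'   (distribution)
= a   (absorption)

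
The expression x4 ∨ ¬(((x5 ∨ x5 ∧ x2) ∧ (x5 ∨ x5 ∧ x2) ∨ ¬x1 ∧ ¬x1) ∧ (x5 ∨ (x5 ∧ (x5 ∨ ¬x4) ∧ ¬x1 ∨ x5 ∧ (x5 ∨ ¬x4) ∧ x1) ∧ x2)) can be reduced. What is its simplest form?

x4 ∨ ¬(((x5 ∨ x5 ∧ x2) ∧ (x5 ∨ x5 ∧ x2) ∨ ¬x1 ∧ ¬x1) ∧ (x5 ∨ (x5 ∧ (x5 ∨ ¬x4) ∧ ¬x1 ∨ x5 ∧ (x5 ∨ ¬x4) ∧ x1) ∧ x2))
= x4 ∨ ¬((x5 ∨ x5 ∧ x2 ∨ ¬x1 ∧ ¬x1) ∧ (x5 ∨ (x5 ∧ (x5 ∨ ¬x4) ∧ ¬x1 ∨ x5 ∧ (x5 ∨ ¬x4) ∧ x1) ∧ x2))   — idempotence
= x4 ∨ ¬((x5 ∨ x5 ∧ x2 ∨ ¬x1) ∧ (x5 ∨ (x5 ∧ (x5 ∨ ¬x4) ∧ ¬x1 ∨ x5 ∧ (x5 ∨ ¬x4) ∧ x1) ∧ x2))   — idempotence
= x4 ∨ ¬((x5 ∨ x5 ∧ x2 ∨ ¬x1) ∧ (x5 ∨ x5 ∧ (x5 ∨ ¬x4) ∧ x2))   — distribution
= x4 ∨ ¬((x5 ∨ x5 ∧ x2 ∨ ¬x1) ∧ (x5 ∨ x5 ∧ x2))   — absorption
= x4 ∨ ¬(x5 ∨ x5 ∧ x2)   — absorption
= x4 ∨ ¬x5   — absorption

x4 ∨ ¬x5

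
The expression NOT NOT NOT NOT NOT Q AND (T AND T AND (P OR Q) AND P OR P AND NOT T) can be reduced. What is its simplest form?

NOT Q AND P

NOT NOT NOT NOT NOT Q AND (T AND T AND (P OR Q) AND P OR P AND NOT T)
= NOT NOT NOT NOT NOT Q AND (T AND T AND P OR P AND NOT T)   [absorption]
= NOT NOT NOT NOT NOT Q AND (T AND P OR P AND NOT T)   [idempotence]
= NOT NOT NOT NOT NOT Q AND P   [distribution]
= NOT NOT NOT Q AND P   [double negation]
= NOT Q AND P   [double negation]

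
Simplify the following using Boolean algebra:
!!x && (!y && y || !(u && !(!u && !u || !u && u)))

x && !u

!!x && (!y && y || !(u && !(!u && !u || !u && u)))
= !!x && (!y && y || !(u && !!u))   — distribution
= !!x && !(u && !!u)   — complement / identity
= !!x && !(u && u)   — double negation
= !!x && !u   — idempotence
= x && !u   — double negation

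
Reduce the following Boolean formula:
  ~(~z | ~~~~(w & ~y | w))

~(~z | ~~~~(w & ~y | w))
= z & ~~~(w & ~y | w)   — De Morgan
= z & ~(w & ~y | w)   — double negation
= z & ~w   — absorption

z & ~w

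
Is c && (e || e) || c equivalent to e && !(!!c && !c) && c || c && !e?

E1: c && (e || e) || c
    = c && e || c   — idempotence
    = c   — absorption
E2: e && !(!!c && !c) && c || c && !e
    = e && (!c || c) && c || c && !e   — De Morgan
    = e && c || c && !e   — complement / identity
    = c   — distribution
Both reduce to c, so they are equivalent.

Yes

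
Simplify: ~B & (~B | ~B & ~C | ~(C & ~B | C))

~B

~B & (~B | ~B & ~C | ~(C & ~B | C))
= ~B & (~B | ~(C & ~B | C))   [absorption]
= ~B & (~B | ~C)   [absorption]
= ~B   [absorption]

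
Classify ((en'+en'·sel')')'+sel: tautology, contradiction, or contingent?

contingent

((en'+en'·sel')')'+sel
= en'+en'·sel'+sel   (double negation)
= en'+sel   (absorption)
This depends on en, sel, so it is not a constant.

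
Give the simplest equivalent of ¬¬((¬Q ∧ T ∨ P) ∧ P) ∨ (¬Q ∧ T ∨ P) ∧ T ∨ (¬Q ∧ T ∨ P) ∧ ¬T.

¬Q ∧ T ∨ P

¬¬((¬Q ∧ T ∨ P) ∧ P) ∨ (¬Q ∧ T ∨ P) ∧ T ∨ (¬Q ∧ T ∨ P) ∧ ¬T
= ¬¬((¬Q ∧ T ∨ P) ∧ P) ∨ ¬Q ∧ T ∨ P
= (¬Q ∧ T ∨ P) ∧ P ∨ ¬Q ∧ T ∨ P
= ¬Q ∧ T ∨ P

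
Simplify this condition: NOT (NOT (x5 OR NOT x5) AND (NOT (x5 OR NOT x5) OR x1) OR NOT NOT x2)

NOT (NOT (x5 OR NOT x5) AND (NOT (x5 OR NOT x5) OR x1) OR NOT NOT x2)
= NOT (NOT (x5 OR NOT x5) OR NOT NOT x2)   — absorption
= (x5 OR NOT x5) AND NOT x2   — De Morgan
= NOT x2   — complement / identity

NOT x2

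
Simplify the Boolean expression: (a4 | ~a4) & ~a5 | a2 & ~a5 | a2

~a5 | a2

(a4 | ~a4) & ~a5 | a2 & ~a5 | a2
= (a4 | ~a4) & ~a5 | a2   [absorption]
= ~a5 | a2   [complement / identity]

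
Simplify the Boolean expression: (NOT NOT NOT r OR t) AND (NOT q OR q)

(NOT NOT NOT r OR t) AND (NOT q OR q)
= (NOT r OR t) AND (NOT q OR q)   (double negation)
= NOT r OR t   (complement / identity)

NOT r OR t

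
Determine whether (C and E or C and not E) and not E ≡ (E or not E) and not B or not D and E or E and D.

No

E1: (C and E or C and not E) and not E
    = C and not E
E2: (E or not E) and not B or not D and E or E and D
    = not B or not D and E or E and D
    = not B or E
These differ: at B=0, C=1, D=0, E=1, E1 = 0 but E2 = 1.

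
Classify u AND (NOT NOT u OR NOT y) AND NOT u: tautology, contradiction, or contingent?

u AND (NOT NOT u OR NOT y) AND NOT u
= u AND (u OR NOT y) AND NOT u   — double negation
= u AND NOT u   — absorption
= FALSE   — complement

contradiction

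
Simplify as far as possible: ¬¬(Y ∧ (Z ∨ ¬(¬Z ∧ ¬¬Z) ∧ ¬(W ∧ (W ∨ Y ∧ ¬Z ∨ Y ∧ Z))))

Y ∧ (Z ∨ ¬W)

¬¬(Y ∧ (Z ∨ ¬(¬Z ∧ ¬¬Z) ∧ ¬(W ∧ (W ∨ Y ∧ ¬Z ∨ Y ∧ Z))))
= ¬¬(Y ∧ (Z ∨ (Z ∨ ¬Z) ∧ ¬(W ∧ (W ∨ Y ∧ ¬Z ∨ Y ∧ Z))))   (De Morgan)
= Y ∧ (Z ∨ (Z ∨ ¬Z) ∧ ¬(W ∧ (W ∨ Y ∧ ¬Z ∨ Y ∧ Z)))   (double negation)
= Y ∧ (Z ∨ (Z ∨ ¬Z) ∧ ¬(W ∧ (W ∨ Y)))   (distribution)
= Y ∧ (Z ∨ (Z ∨ ¬Z) ∧ ¬W)   (absorption)
= Y ∧ (Z ∨ ¬W)   (complement / identity)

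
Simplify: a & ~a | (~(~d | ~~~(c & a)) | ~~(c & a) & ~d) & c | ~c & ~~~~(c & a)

c & a

a & ~a | (~(~d | ~~~(c & a)) | ~~(c & a) & ~d) & c | ~c & ~~~~(c & a)
= (~(~d | ~~~(c & a)) | ~~(c & a) & ~d) & c | ~c & ~~~~(c & a)
= (d & ~~(c & a) | ~~(c & a) & ~d) & c | ~c & ~~~~(c & a)
= ~~(c & a) & c | ~c & ~~~~(c & a)
= ~~(c & a) & c | ~c & ~~(c & a)
= ~~(c & a)
= c & a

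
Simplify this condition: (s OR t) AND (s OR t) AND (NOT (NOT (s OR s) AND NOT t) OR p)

(s OR t) AND (s OR t) AND (NOT (NOT (s OR s) AND NOT t) OR p)
= (s OR t) AND (s OR t) AND (NOT (NOT s AND NOT t) OR p)   (idempotence)
= (s OR t) AND (s OR t) AND (s OR t OR p)   (De Morgan)
= (s OR t) AND (s OR t OR p)   (idempotence)
= s OR t   (absorption)

s OR t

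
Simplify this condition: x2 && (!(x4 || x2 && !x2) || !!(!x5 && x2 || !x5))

x2 && (!(x4 || x2 && !x2) || !!(!x5 && x2 || !x5))
= x2 && (!x4 || !!(!x5 && x2 || !x5))
= x2 && (!x4 || !!!x5)
= x2 && (!x4 || !x5)

x2 && (!x4 || !x5)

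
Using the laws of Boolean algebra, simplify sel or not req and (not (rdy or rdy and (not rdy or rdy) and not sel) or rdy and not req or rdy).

sel or not req

sel or not req and (not (rdy or rdy and (not rdy or rdy) and not sel) or rdy and not req or rdy)
= sel or not req and (not (rdy or rdy and not sel) or rdy and not req or rdy)   (complement / identity)
= sel or not req and (not (rdy or rdy and not sel) or rdy)   (absorption)
= sel or not req and (not rdy or rdy)   (absorption)
= sel or not req   (complement / identity)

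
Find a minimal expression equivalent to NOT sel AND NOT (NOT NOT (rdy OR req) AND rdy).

NOT sel AND NOT rdy

NOT sel AND NOT (NOT NOT (rdy OR req) AND rdy)
= NOT sel AND NOT ((rdy OR req) AND rdy)
= NOT sel AND NOT rdy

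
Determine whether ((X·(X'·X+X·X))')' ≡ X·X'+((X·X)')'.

Yes

E1: ((X·(X'·X+X·X))')'
    = ((X·X)')'   — distribution
    = X·X   — double negation
    = X   — idempotence
E2: X·X'+((X·X)')'
    = X·X'+X·X   — double negation
    = X   — distribution
Both reduce to X, so they are equivalent.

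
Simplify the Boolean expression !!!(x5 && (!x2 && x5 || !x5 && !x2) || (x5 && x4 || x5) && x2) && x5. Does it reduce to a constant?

!!!(x5 && (!x2 && x5 || !x5 && !x2) || (x5 && x4 || x5) && x2) && x5
= !!!(x5 && (!x2 && x5 || !x5 && !x2) || x5 && x2) && x5
= !!!(x5 && !x2 || x5 && x2) && x5
= !(x5 && !x2 || x5 && x2) && x5
= !x5 && x5
= false

false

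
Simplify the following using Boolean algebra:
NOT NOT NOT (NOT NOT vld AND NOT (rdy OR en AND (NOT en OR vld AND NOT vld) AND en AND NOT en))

NOT NOT NOT (NOT NOT vld AND NOT (rdy OR en AND (NOT en OR vld AND NOT vld) AND en AND NOT en))
= NOT (NOT NOT vld AND NOT (rdy OR en AND (NOT en OR vld AND NOT vld) AND en AND NOT en))   — double negation
= NOT (NOT NOT vld AND NOT (rdy OR en AND NOT en AND en AND NOT en))   — complement / identity
= NOT (NOT NOT vld AND NOT (rdy OR en AND NOT en))   — idempotence
= NOT (NOT NOT vld AND NOT rdy)   — complement / identity
= NOT vld OR rdy   — De Morgan

NOT vld OR rdy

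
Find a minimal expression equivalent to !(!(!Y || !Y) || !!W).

!(!(!Y || !Y) || !!W)
= !(!!Y || !!W)   (idempotence)
= !Y && !W   (De Morgan)

!Y && !W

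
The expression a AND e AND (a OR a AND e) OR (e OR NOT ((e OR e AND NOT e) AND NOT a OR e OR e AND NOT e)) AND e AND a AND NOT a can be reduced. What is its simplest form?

a AND e AND (a OR a AND e) OR (e OR NOT ((e OR e AND NOT e) AND NOT a OR e OR e AND NOT e)) AND e AND a AND NOT a
= a AND e AND (a OR a AND e) OR (e OR NOT (e OR e AND NOT e)) AND e AND a AND NOT a   — absorption
= a AND e AND (a OR a AND e) OR (e OR NOT e) AND e AND a AND NOT a   — complement / identity
= a AND e AND (a OR a AND e) OR e AND a AND NOT a   — complement / identity
= a AND e AND a OR e AND a AND NOT a   — absorption
= e AND a   — distribution

e AND a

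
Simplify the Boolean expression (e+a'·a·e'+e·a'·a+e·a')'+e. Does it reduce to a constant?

1

(e+a'·a·e'+e·a'·a+e·a')'+e
= (e+a'·a+e·a')'+e   [distribution]
= (e+e·a')'+e   [complement / identity]
= e'+e   [absorption]
= 1   [complement]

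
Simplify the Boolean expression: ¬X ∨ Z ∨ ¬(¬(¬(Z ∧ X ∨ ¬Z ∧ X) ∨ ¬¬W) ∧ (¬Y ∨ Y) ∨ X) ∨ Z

¬X ∨ Z

¬X ∨ Z ∨ ¬(¬(¬(Z ∧ X ∨ ¬Z ∧ X) ∨ ¬¬W) ∧ (¬Y ∨ Y) ∨ X) ∨ Z
= ¬X ∨ Z ∨ ¬(¬(¬(Z ∧ X ∨ ¬Z ∧ X) ∨ ¬¬W) ∨ X) ∨ Z   (complement / identity)
= ¬X ∨ Z ∨ ¬((Z ∧ X ∨ ¬Z ∧ X) ∧ ¬W ∨ X) ∨ Z   (De Morgan)
= ¬X ∨ Z ∨ ¬(X ∧ ¬W ∨ X) ∨ Z   (distribution)
= ¬X ∨ Z ∨ ¬X ∨ Z   (absorption)
= ¬X ∨ Z   (idempotence)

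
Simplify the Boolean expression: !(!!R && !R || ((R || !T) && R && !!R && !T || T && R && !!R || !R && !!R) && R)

!R

!(!!R && !R || ((R || !T) && R && !!R && !T || T && R && !!R || !R && !!R) && R)
= !(!!R && !R || (R && !!R && !T || T && R && !!R || !R && !!R) && R)   [absorption]
= !(!!R && !R || (R && !!R || !R && !!R) && R)   [distribution]
= !(!!R && !R || !!R && R)   [distribution]
= !!!R   [distribution]
= !R   [double negation]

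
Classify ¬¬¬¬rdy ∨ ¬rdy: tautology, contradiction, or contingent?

¬¬¬¬rdy ∨ ¬rdy
= ¬¬rdy ∨ ¬rdy   — double negation
= rdy ∨ ¬rdy   — double negation
= True   — complement

tautology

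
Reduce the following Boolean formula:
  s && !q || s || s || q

s || q

s && !q || s || s || q
= s || s || q   — absorption
= s || q   — idempotence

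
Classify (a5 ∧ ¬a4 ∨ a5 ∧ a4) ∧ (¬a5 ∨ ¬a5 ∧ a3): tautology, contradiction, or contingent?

(a5 ∧ ¬a4 ∨ a5 ∧ a4) ∧ (¬a5 ∨ ¬a5 ∧ a3)
= (a5 ∧ ¬a4 ∨ a5 ∧ a4) ∧ ¬a5   (absorption)
= a5 ∧ ¬a5   (distribution)
= False   (complement)

contradiction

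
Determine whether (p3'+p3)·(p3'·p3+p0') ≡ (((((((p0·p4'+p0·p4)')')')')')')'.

Yes

E1: (p3'+p3)·(p3'·p3+p0')
    = p3'·p3+p0'
    = p0'
E2: (((((((p0·p4'+p0·p4)')')')')')')'
    = (((((p0·p4'+p0·p4)')')')')'
    = (((p0·p4'+p0·p4)')')'
    = ((p0')')'
    = p0'
Both reduce to p0', so they are equivalent.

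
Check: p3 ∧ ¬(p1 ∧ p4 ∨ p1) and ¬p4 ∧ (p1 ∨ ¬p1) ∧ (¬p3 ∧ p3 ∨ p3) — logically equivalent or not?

No

E1: p3 ∧ ¬(p1 ∧ p4 ∨ p1)
    = p3 ∧ ¬p1
E2: ¬p4 ∧ (p1 ∨ ¬p1) ∧ (¬p3 ∧ p3 ∨ p3)
    = ¬p4 ∧ (¬p3 ∧ p3 ∨ p3)
    = ¬p4 ∧ p3
These differ: at p1=0, p3=1, p4=1, E1 = 1 but E2 = 0.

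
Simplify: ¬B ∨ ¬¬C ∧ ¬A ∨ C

¬B ∨ ¬¬C ∧ ¬A ∨ C
= ¬B ∨ C ∧ ¬A ∨ C   — double negation
= ¬B ∨ C   — absorption

¬B ∨ C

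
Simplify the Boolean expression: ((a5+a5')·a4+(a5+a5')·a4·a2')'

((a5+a5')·a4+(a5+a5')·a4·a2')'
= ((a5+a5')·a4)'   (absorption)
= a4'   (complement / identity)

a4'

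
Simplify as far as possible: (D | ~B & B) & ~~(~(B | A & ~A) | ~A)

(D | ~B & B) & ~~(~(B | A & ~A) | ~A)
= (D | ~B & B) & (~(B | A & ~A) | ~A)   [double negation]
= (D | ~B & B) & (~B | ~A)   [complement / identity]
= D & (~B | ~A)   [complement / identity]

D & (~B | ~A)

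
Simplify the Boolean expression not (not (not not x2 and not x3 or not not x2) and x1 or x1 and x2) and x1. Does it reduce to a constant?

not (not (not not x2 and not x3 or not not x2) and x1 or x1 and x2) and x1
= not (not not not x2 and x1 or x1 and x2) and x1   (absorption)
= not (not x2 and x1 or x1 and x2) and x1   (double negation)
= not x1 and x1   (distribution)
= False   (complement)

False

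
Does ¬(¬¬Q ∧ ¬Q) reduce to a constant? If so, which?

¬(¬¬Q ∧ ¬Q)
= ¬Q ∨ Q   [De Morgan]
= True   [complement]

yes, True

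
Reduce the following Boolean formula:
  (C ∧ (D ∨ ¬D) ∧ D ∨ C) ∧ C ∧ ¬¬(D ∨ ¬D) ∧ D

C ∧ D

(C ∧ (D ∨ ¬D) ∧ D ∨ C) ∧ C ∧ ¬¬(D ∨ ¬D) ∧ D
= (C ∧ (D ∨ ¬D) ∧ D ∨ C) ∧ C ∧ (D ∨ ¬D) ∧ D   [double negation]
= C ∧ (D ∨ ¬D) ∧ D   [absorption]
= C ∧ D   [complement / identity]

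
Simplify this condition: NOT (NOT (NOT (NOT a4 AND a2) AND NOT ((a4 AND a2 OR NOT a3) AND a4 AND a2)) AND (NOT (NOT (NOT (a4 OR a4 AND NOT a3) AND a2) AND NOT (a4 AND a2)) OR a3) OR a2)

NOT (NOT (NOT (NOT a4 AND a2) AND NOT ((a4 AND a2 OR NOT a3) AND a4 AND a2)) AND (NOT (NOT (NOT (a4 OR a4 AND NOT a3) AND a2) AND NOT (a4 AND a2)) OR a3) OR a2)
= NOT (NOT (NOT (NOT a4 AND a2) AND NOT ((a4 AND a2 OR NOT a3) AND a4 AND a2)) AND (NOT (NOT (NOT a4 AND a2) AND NOT (a4 AND a2)) OR a3) OR a2)
= NOT (NOT (NOT (NOT a4 AND a2) AND NOT (a4 AND a2)) AND (NOT (NOT (NOT a4 AND a2) AND NOT (a4 AND a2)) OR a3) OR a2)
= NOT (NOT (NOT (NOT a4 AND a2) AND NOT (a4 AND a2)) OR a2)
= NOT (NOT a4 AND a2 OR a4 AND a2 OR a2)
= NOT (a2 OR a2)
= NOT a2

NOT a2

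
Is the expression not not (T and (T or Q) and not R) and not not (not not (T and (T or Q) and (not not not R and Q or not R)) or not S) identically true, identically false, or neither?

neither

not not (T and (T or Q) and not R) and not not (not not (T and (T or Q) and (not not not R and Q or not R)) or not S)
= not not (T and (T or Q) and not R) and not not (not not (T and (T or Q) and (not R and Q or not R)) or not S)   — double negation
= not not (T and (T or Q) and not R) and (not not (T and (T or Q) and (not R and Q or not R)) or not S)   — double negation
= not not (T and (T or Q) and not R) and (not not (T and (T or Q) and not R) or not S)   — absorption
= not not (T and (T or Q) and not R)   — absorption
= T and (T or Q) and not R   — double negation
= T and not R   — absorption
This depends on R, T, so it is not a constant.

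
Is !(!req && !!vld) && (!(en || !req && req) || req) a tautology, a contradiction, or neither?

!(!req && !!vld) && (!(en || !req && req) || req)
= (req || !vld) && (!(en || !req && req) || req)
= req || !vld && !(en || !req && req)
= req || !vld && !en
This depends on en, req, vld, so it is not a constant.

neither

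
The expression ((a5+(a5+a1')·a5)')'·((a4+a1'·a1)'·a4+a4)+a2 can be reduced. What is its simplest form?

((a5+(a5+a1')·a5)')'·((a4+a1'·a1)'·a4+a4)+a2
= (a5+(a5+a1')·a5)·((a4+a1'·a1)'·a4+a4)+a2   [double negation]
= (a5+a5)·((a4+a1'·a1)'·a4+a4)+a2   [absorption]
= (a5+a5)·(a4'·a4+a4)+a2   [complement / identity]
= a5·(a4'·a4+a4)+a2   [idempotence]
= a5·a4+a2   [complement / identity]

a5·a4+a2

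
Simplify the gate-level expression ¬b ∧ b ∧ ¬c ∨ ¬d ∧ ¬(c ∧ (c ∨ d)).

¬b ∧ b ∧ ¬c ∨ ¬d ∧ ¬(c ∧ (c ∨ d))
= ¬b ∧ b ∧ ¬c ∨ ¬d ∧ ¬c   — absorption
= (¬b ∧ b ∨ ¬d) ∧ ¬c   — distribution
= ¬d ∧ ¬c   — complement / identity

¬d ∧ ¬c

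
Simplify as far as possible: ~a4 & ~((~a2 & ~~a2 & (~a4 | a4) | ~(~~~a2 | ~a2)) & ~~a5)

~a4 & ~((~a2 & ~~a2 & (~a4 | a4) | ~(~~~a2 | ~a2)) & ~~a5)
= ~a4 & ~((~a2 & ~~a2 & (~a4 | a4) | ~~a2 & a2) & ~~a5)   (De Morgan)
= ~a4 & ~((~a2 & ~~a2 | ~~a2 & a2) & ~~a5)   (complement / identity)
= ~a4 & ~(~~a2 & ~~a5)   (distribution)
= ~a4 & (~a2 | ~a5)   (De Morgan)

~a4 & (~a2 | ~a5)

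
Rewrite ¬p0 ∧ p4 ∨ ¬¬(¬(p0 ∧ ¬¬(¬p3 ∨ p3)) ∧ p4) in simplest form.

¬p0 ∧ p4 ∨ ¬¬(¬(p0 ∧ ¬¬(¬p3 ∨ p3)) ∧ p4)
= ¬p0 ∧ p4 ∨ ¬(p0 ∧ ¬¬(¬p3 ∨ p3)) ∧ p4   [double negation]
= ¬p0 ∧ p4 ∨ ¬(p0 ∧ (¬p3 ∨ p3)) ∧ p4   [double negation]
= ¬p0 ∧ p4 ∨ ¬p0 ∧ p4   [complement / identity]
= ¬p0 ∧ p4   [idempotence]

¬p0 ∧ p4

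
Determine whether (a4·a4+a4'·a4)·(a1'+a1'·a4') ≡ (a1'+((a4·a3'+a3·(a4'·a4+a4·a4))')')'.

E1: (a4·a4+a4'·a4)·(a1'+a1'·a4')
    = (a4·a4+a4'·a4)·a1'   (absorption)
    = a4·a1'   (distribution)
E2: (a1'+((a4·a3'+a3·(a4'·a4+a4·a4))')')'
    = a1·(a4·a3'+a3·(a4'·a4+a4·a4))'   (De Morgan)
    = a1·(a4·a3'+a3·a4)'   (distribution)
    = a1·a4'   (distribution)
These differ: at a1=1, a3=0, a4=0, E1 = 0 but E2 = 1.

No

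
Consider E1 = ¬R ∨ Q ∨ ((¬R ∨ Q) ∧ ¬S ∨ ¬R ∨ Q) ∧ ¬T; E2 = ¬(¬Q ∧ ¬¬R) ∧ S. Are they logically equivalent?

No

E1: ¬R ∨ Q ∨ ((¬R ∨ Q) ∧ ¬S ∨ ¬R ∨ Q) ∧ ¬T
    = ¬R ∨ Q ∨ (¬R ∨ Q) ∧ ¬T   [absorption]
    = ¬R ∨ Q   [absorption]
E2: ¬(¬Q ∧ ¬¬R) ∧ S
    = (Q ∨ ¬R) ∧ S   [De Morgan]
These differ: at Q=0, R=0, S=0, T=1, E1 = 1 but E2 = 0.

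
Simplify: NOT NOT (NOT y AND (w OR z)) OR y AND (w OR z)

NOT NOT (NOT y AND (w OR z)) OR y AND (w OR z)
= NOT y AND (w OR z) OR y AND (w OR z)   [double negation]
= w OR z   [distribution]

w OR z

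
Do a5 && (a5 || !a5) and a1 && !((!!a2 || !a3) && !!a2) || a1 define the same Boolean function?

E1: a5 && (a5 || !a5)
    = a5
E2: a1 && !((!!a2 || !a3) && !!a2) || a1
    = a1 && !!!a2 || a1
    = a1 && !a2 || a1
    = a1
These differ: at a1=1, a2=0, a3=0, a5=0, E1 = 0 but E2 = 1.

No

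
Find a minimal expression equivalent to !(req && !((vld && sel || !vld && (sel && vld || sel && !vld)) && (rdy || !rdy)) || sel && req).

!req

!(req && !((vld && sel || !vld && (sel && vld || sel && !vld)) && (rdy || !rdy)) || sel && req)
= !(req && !(vld && sel || !vld && (sel && vld || sel && !vld)) || sel && req)
= !(req && !(vld && sel || !vld && sel) || sel && req)
= !(req && !sel || sel && req)
= !req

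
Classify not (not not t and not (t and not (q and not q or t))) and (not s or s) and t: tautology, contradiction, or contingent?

contradiction

not (not not t and not (t and not (q and not q or t))) and (not s or s) and t
= (not t or t and not (q and not q or t)) and (not s or s) and t
= (not t or t and not t) and (not s or s) and t
= (not t or t and not t) and t
= not t and t
= False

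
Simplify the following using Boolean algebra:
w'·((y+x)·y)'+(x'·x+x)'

w'·y'+x'

w'·((y+x)·y)'+(x'·x+x)'
= w'·((y+x)·y)'+x'   — complement / identity
= w'·y'+x'   — absorption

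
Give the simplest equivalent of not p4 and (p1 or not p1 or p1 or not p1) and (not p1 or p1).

not p4 and (p1 or not p1 or p1 or not p1) and (not p1 or p1)
= not p4 and (p1 or not p1 or p1 or not p1)   [complement / identity]
= not p4 and (p1 or not p1)   [idempotence]
= not p4   [complement / identity]

not p4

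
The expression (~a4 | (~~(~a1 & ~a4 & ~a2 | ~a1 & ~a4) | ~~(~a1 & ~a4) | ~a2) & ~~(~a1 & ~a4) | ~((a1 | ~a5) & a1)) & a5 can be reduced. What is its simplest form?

(~a4 | (~~(~a1 & ~a4 & ~a2 | ~a1 & ~a4) | ~~(~a1 & ~a4) | ~a2) & ~~(~a1 & ~a4) | ~((a1 | ~a5) & a1)) & a5
= (~a4 | (~~(~a1 & ~a4) | ~~(~a1 & ~a4) | ~a2) & ~~(~a1 & ~a4) | ~((a1 | ~a5) & a1)) & a5   (absorption)
= (~a4 | (~~(~a1 & ~a4) | ~~(~a1 & ~a4) | ~a2) & ~~(~a1 & ~a4) | ~a1) & a5   (absorption)
= (~a4 | (~~(~a1 & ~a4) | ~a2) & ~~(~a1 & ~a4) | ~a1) & a5   (idempotence)
= (~a4 | ~~(~a1 & ~a4) | ~a1) & a5   (absorption)
= (~a4 | ~a1 & ~a4 | ~a1) & a5   (double negation)
= (~a4 | ~a1) & a5   (absorption)

(~a4 | ~a1) & a5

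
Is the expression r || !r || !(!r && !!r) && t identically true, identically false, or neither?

r || !r || !(!r && !!r) && t
= r || !r || (r || !r) && t   — De Morgan
= r || !r   — absorption
= true   — complement

identically true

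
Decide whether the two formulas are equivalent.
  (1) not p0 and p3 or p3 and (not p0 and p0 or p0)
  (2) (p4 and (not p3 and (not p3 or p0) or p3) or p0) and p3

E1: not p0 and p3 or p3 and (not p0 and p0 or p0)
    = not p0 and p3 or p3 and p0
    = p3
E2: (p4 and (not p3 and (not p3 or p0) or p3) or p0) and p3
    = (p4 and (not p3 or p3) or p0) and p3
    = (p4 or p0) and p3
These differ: at p0=0, p3=1, p4=0, E1 = 1 but E2 = 0.

No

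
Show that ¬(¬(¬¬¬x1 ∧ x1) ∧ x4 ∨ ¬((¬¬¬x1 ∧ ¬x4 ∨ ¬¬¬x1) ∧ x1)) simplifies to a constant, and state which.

¬(¬(¬¬¬x1 ∧ x1) ∧ x4 ∨ ¬((¬¬¬x1 ∧ ¬x4 ∨ ¬¬¬x1) ∧ x1))
= ¬(¬(¬¬¬x1 ∧ x1) ∧ x4 ∨ ¬(¬¬¬x1 ∧ x1))   — absorption
= ¬¬(¬¬¬x1 ∧ x1)   — absorption
= ¬¬(¬x1 ∧ x1)   — double negation
= ¬x1 ∧ x1   — double negation
= False   — complement

False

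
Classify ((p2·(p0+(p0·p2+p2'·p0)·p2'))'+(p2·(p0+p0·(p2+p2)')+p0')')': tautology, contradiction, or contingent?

contingent

((p2·(p0+(p0·p2+p2'·p0)·p2'))'+(p2·(p0+p0·(p2+p2)')+p0')')'
= ((p2·(p0+p0·p2'))'+(p2·(p0+p0·(p2+p2)')+p0')')'
= ((p2·(p0+p0·p2'))'+(p2·(p0+p0·p2')+p0')')'
= p2·(p0+p0·p2')·(p2·(p0+p0·p2')+p0')
= p2·(p0+p0·p2')
= p2·p0
This depends on p0, p2, so it is not a constant.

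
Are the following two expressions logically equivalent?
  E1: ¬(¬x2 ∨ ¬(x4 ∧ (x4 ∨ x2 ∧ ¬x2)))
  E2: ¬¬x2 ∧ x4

Yes

E1: ¬(¬x2 ∨ ¬(x4 ∧ (x4 ∨ x2 ∧ ¬x2)))
    = ¬(¬x2 ∨ ¬(x4 ∧ x4))   (complement / identity)
    = x2 ∧ x4 ∧ x4   (De Morgan)
    = x2 ∧ x4   (idempotence)
E2: ¬¬x2 ∧ x4
    = x2 ∧ x4   (double negation)
Both reduce to x2 ∧ x4, so they are equivalent.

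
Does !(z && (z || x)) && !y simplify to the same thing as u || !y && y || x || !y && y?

E1: !(z && (z || x)) && !y
    = !z && !y
E2: u || !y && y || x || !y && y
    = u || !y && y || x
    = u || x
These differ: at u=1, x=1, y=1, z=1, E1 = 0 but E2 = 1.

No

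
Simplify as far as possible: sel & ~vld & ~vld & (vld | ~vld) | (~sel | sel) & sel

sel & ~vld & ~vld & (vld | ~vld) | (~sel | sel) & sel
= sel & ~vld & ~vld & (vld | ~vld) | sel
= sel & ~vld & (vld | ~vld) | sel
= sel & ~vld | sel
= sel

sel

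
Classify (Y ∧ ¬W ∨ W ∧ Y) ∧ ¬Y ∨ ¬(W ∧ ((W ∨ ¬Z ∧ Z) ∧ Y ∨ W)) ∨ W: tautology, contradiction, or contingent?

(Y ∧ ¬W ∨ W ∧ Y) ∧ ¬Y ∨ ¬(W ∧ ((W ∨ ¬Z ∧ Z) ∧ Y ∨ W)) ∨ W
= (Y ∧ ¬W ∨ W ∧ Y) ∧ ¬Y ∨ ¬(W ∧ (W ∧ Y ∨ W)) ∨ W   [complement / identity]
= (Y ∧ ¬W ∨ W ∧ Y) ∧ ¬Y ∨ ¬(W ∧ W) ∨ W   [absorption]
= Y ∧ ¬Y ∨ ¬(W ∧ W) ∨ W   [distribution]
= Y ∧ ¬Y ∨ ¬W ∨ W   [idempotence]
= ¬W ∨ W   [complement / identity]
= True   [complement]

tautology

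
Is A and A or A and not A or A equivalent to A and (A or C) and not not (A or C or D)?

Yes

E1: A and A or A and not A or A
    = A or A   [distribution]
    = A   [idempotence]
E2: A and (A or C) and not not (A or C or D)
    = A and (A or C) and (A or C or D)   [double negation]
    = A and (A or C)   [absorption]
    = A   [absorption]
Both reduce to A, so they are equivalent.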